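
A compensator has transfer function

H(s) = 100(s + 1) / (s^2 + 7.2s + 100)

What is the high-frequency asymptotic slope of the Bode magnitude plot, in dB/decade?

-20 dB/decade

Each pole contributes −20 dB/decade at high frequency; each zero contributes +20 dB/decade.
Net: 1 zero(s) − 2 pole(s) → -20 dB/decade.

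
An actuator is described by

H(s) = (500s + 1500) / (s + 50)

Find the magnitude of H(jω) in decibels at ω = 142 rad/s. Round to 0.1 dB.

53.5 dB

Substitute s = j142:
Numerator: 500(j142) + 1500 = 1500 + j71000
Denominator: (j142) + 50 = 50 + j142
|N| = √(1500² + 71000²) ≈ 71016, ∠N ≈ 88.79°
|D| = √(50² + 142²) ≈ 150.55, ∠D ≈ 70.60°
|H| = 71016 / 150.55 ≈ 471.71
Gain = 20 log₁₀(471.71) ≈ 53.47 dB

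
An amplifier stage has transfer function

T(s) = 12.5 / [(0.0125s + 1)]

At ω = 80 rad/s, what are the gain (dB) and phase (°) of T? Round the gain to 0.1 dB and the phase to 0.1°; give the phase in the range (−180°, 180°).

At ω = 80 rad/s:
pole (1 + j80·0.0125) = 1 + j1 → |·| ≈ 1.4142, ∠ ≈ 45.00°
|T| = 12.5 · 1 / (1.4142) ≈ 8.8389
Gain = 20 log₁₀(8.8389) ≈ 18.93 dB
∠T = (0°) − (45.00°) = -45.00°

18.9 dB, -45.0°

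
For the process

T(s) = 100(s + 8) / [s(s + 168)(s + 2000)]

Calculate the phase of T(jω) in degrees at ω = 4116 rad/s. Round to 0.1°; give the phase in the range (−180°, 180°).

-151.9°

At s = jω = j4116:
zero (s+8): 8 + j4116 → |·| = √(8²+4116²) = √16941520 ≈ 4116, ∠ = arctan(4116/8) ≈ 89.89°
pole (s+168): 168 + j4116 → |·| = √(168²+4116²) = √16969680 ≈ 4119.4, ∠ = arctan(4116/168) ≈ 87.66°
pole (s+2000): 2000 + j4116 → |·| = √(2000²+4116²) = √20941456 ≈ 4576.2, ∠ = arctan(4116/2000) ≈ 64.08°
pole at origin: |s| = 4116, ∠ = 90.00° (in denominator)
∠T = 89.89° − 241.74° = -151.85°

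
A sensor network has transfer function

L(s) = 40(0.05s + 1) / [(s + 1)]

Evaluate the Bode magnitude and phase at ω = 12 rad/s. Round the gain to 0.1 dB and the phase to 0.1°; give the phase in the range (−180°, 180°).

11.8 dB, -54.3°

At ω = 12 rad/s:
zero (1 + j12·0.05) = 1 + j0.6 → |·| ≈ 1.1662, ∠ ≈ 30.96°
pole (1 + j12·1) = 1 + j12 → |·| ≈ 12.042, ∠ ≈ 85.24°
|L| = 40 · 1.1662 / (12.042) ≈ 3.8738
Gain = 20 log₁₀(3.8738) ≈ 11.76 dB
∠L = (30.96°) − (85.24°) = -54.28°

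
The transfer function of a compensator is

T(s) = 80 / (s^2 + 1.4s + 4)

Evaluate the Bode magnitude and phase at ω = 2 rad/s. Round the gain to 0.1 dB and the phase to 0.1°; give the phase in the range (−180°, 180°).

At s = jω = j2:
quadratic: (j2)² + 1.4·j2 + 4 = 0 + j2.8 → |·| ≈ 2.8, ∠ ≈ 90.00°
|T| = 80 / 2.8 ≈ 28.571
Gain = 20 log₁₀(28.571) ≈ 29.12 dB
∠T = 0.00° − 90.00° = -90.00°

29.1 dB, -90.0°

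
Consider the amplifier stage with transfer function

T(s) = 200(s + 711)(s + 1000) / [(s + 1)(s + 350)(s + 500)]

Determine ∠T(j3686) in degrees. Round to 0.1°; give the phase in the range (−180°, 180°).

-102.9°

At s = jω = j3686:
zero (s+711): 711 + j3686 → |·| = √(711²+3686²) = √14092117 ≈ 3753.9, ∠ = arctan(3686/711) ≈ 79.08°
zero (s+1000): 1000 + j3686 → |·| = √(1000²+3686²) = √14586596 ≈ 3819.2, ∠ = arctan(3686/1000) ≈ 74.82°
pole (s+1): 1 + j3686 → |·| = √(1²+3686²) = √13586597 ≈ 3686, ∠ = arctan(3686/1) ≈ 89.98°
pole (s+350): 350 + j3686 → |·| = √(350²+3686²) = √13709096 ≈ 3702.6, ∠ = arctan(3686/350) ≈ 84.58°
pole (s+500): 500 + j3686 → |·| = √(500²+3686²) = √13836596 ≈ 3719.8, ∠ = arctan(3686/500) ≈ 82.28°
∠T = 153.90° − 256.84° = -102.94°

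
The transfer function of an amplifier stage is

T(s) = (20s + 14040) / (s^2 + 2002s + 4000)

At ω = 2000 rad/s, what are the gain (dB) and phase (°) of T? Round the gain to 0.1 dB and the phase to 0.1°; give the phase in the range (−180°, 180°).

Substitute s = j2000:
Numerator: 20(j2000) + 14040 = 14040 + j40000
Denominator: (j2000)^2 + 2002(j2000) + 4000 = -3996000 + j4004000
|N| = √(14040² + 40000²) ≈ 42392, ∠N ≈ 70.66°
|D| = √(3996000² + 4004000²) ≈ 5.6569e+06, ∠D ≈ 134.94°
|T| = 42392 / 5.6569e+06 ≈ 0.0074939
Gain = 20 log₁₀(0.0074939) ≈ -42.51 dB
∠T = 70.66° − 134.94° = -64.28°

-42.5 dB, -64.3°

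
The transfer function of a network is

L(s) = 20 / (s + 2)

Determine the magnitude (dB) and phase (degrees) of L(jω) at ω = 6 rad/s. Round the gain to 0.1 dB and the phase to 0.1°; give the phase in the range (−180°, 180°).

At s = jω = j6:
pole (s+2): 2 + j6 → |·| = √(2²+6²) = √40 ≈ 6.3246, ∠ = arctan(6/2) ≈ 71.57°
|L| = 20 / 6.3246 ≈ 3.1623
Gain = 20 log₁₀(3.1623) ≈ 10.00 dB
∠L = 0.00° − 71.57° = -71.57°

10.0 dB, -71.6°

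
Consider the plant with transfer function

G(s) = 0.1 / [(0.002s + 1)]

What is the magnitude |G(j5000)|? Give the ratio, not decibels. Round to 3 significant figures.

At ω = 5000 rad/s:
pole (1 + j5000·0.002) = 1 + j10 → |·| ≈ 10.05, ∠ ≈ 84.29°
|G| = 0.1 · 1 / (10.05) ≈ 0.0099502

0.00995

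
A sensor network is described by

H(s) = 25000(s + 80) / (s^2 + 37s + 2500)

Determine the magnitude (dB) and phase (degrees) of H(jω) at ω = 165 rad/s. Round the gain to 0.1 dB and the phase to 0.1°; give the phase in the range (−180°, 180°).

At s = jω = j165:
zero (s+80): 80 + j165 → |·| = √(80²+165²) = √33625 ≈ 183.37, ∠ = arctan(165/80) ≈ 64.13°
quadratic: (j165)² + 37·j165 + 2500 = -24725 + j6105 → |·| ≈ 25468, ∠ ≈ 166.13°
|H| = 25000 · 183.37 / 25468 ≈ 180
Gain = 20 log₁₀(180) ≈ 45.11 dB
∠H = 64.13° − 166.13° = -102.00°

45.1 dB, -102.0°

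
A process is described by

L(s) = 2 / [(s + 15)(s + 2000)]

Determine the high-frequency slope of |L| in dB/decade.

Each pole contributes −20 dB/decade at high frequency; each zero contributes +20 dB/decade.
Net: 0 zero(s) − 2 pole(s) → -40 dB/decade.

-40 dB/decade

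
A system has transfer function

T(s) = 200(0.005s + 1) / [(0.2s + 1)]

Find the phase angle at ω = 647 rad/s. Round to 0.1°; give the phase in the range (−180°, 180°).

At ω = 647 rad/s:
zero (1 + j647·0.005) = 1 + j3.235 → |·| ≈ 3.386, ∠ ≈ 72.82°
pole (1 + j647·0.2) = 1 + j129.4 → |·| ≈ 129.4, ∠ ≈ 89.56°
∠T = (72.82°) − (89.56°) = -16.74°

-16.7°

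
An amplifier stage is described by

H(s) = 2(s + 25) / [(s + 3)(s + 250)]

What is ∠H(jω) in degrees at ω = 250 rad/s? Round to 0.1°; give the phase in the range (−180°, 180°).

At s = jω = j250:
zero (s+25): 25 + j250 → |·| = √(25²+250²) = √63125 ≈ 251.25, ∠ = arctan(250/25) ≈ 84.29°
pole (s+3): 3 + j250 → |·| = √(3²+250²) = √62509 ≈ 250.02, ∠ = arctan(250/3) ≈ 89.31°
pole (s+250): 250 + j250 → |·| = √(250²+250²) = √125000 ≈ 353.55, ∠ = arctan(250/250) ≈ 45.00°
∠H = 84.29° − 134.31° = -50.02°

-50.0°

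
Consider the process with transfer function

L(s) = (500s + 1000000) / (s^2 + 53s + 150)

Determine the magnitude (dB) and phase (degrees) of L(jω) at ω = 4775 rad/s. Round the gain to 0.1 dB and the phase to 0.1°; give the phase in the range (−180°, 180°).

Substitute s = j4775:
Numerator: 500(j4775) + 1000000 = 1000000 + j2387500
Denominator: (j4775)^2 + 53(j4775) + 150 = -22800475 + j253075
|N| = √(1000000² + 2387500²) ≈ 2.5885e+06, ∠N ≈ 67.27°
|D| = √(22800475² + 253075²) ≈ 2.2802e+07, ∠D ≈ 179.36°
|L| = 2.5885e+06 / 2.2802e+07 ≈ 0.11352
Gain = 20 log₁₀(0.11352) ≈ -18.90 dB
∠L = 67.27° − 179.36° = -112.09°

-18.9 dB, -112.1°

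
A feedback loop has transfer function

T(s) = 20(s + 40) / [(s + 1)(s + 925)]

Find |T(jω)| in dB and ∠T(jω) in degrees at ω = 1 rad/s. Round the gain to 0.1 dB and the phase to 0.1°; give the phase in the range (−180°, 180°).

At s = jω = j1:
zero (s+40): 40 + j1 → |·| = √(40²+1²) = √1601 ≈ 40.012, ∠ = arctan(1/40) ≈ 1.43°
pole (s+1): 1 + j1 → |·| = √(1²+1²) = √2 ≈ 1.4142, ∠ = arctan(1/1) ≈ 45.00°
pole (s+925): 925 + j1 → |·| = √(925²+1²) = √855626 ≈ 925, ∠ = arctan(1/925) ≈ 0.06°
|T| = 20 · 40.012 / 1308.1 ≈ 0.61176
Gain = 20 log₁₀(0.61176) ≈ -4.27 dB
∠T = 1.43° − 45.06° = -43.63°

-4.3 dB, -43.6°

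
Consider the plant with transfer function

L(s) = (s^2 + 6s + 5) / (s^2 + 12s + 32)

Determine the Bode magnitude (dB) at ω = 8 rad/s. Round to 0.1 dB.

-2.5 dB

Substitute s = j8:
Numerator: (j8)^2 + 6(j8) + 5 = -59 + j48
Denominator: (j8)^2 + 12(j8) + 32 = -32 + j96
|N| = √(59² + 48²) ≈ 76.059, ∠N ≈ 140.87°
|D| = √(32² + 96²) ≈ 101.19, ∠D ≈ 108.43°
|L| = 76.059 / 101.19 ≈ 0.75165
Gain = 20 log₁₀(0.75165) ≈ -2.48 dB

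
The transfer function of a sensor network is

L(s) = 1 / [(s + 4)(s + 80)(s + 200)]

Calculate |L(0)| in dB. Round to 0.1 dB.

-96.1 dB

L(0) = 1 / (4·80·200) = 1.5625e-05
20 log₁₀(1.5625e-05) ≈ -96.12 dB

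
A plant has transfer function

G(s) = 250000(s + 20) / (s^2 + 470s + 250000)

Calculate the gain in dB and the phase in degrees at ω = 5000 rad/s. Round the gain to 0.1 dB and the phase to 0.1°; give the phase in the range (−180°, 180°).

At s = jω = j5000:
zero (s+20): 20 + j5000 → |·| = √(20²+5000²) = √25000400 ≈ 5000, ∠ = arctan(5000/20) ≈ 89.77°
quadratic: (j5000)² + 470·j5000 + 250000 = -24750000 + j2350000 → |·| ≈ 2.4861e+07, ∠ ≈ 174.58°
|G| = 250000 · 5000 / 2.4861e+07 ≈ 50.28
Gain = 20 log₁₀(50.28) ≈ 34.03 dB
∠G = 89.77° − 174.58° = -84.81°

34.0 dB, -84.8°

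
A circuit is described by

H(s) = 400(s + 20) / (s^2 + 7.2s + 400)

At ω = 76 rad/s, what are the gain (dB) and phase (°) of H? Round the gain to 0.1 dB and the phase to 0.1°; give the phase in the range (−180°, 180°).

15.3 dB, -98.9°

At s = jω = j76:
zero (s+20): 20 + j76 → |·| = √(20²+76²) = √6176 ≈ 78.588, ∠ = arctan(76/20) ≈ 75.26°
quadratic: (j76)² + 7.2·j76 + 400 = -5376 + j547.2 → |·| ≈ 5403.8, ∠ ≈ 174.19°
|H| = 400 · 78.588 / 5403.8 ≈ 5.8172
Gain = 20 log₁₀(5.8172) ≈ 15.29 dB
∠H = 75.26° − 174.19° = -98.93°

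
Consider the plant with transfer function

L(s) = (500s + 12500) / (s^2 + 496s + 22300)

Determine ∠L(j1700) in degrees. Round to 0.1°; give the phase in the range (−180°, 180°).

Substitute s = j1700:
Numerator: 500(j1700) + 12500 = 12500 + j850000
Denominator: (j1700)^2 + 496(j1700) + 22300 = -2867700 + j843200
|N| = √(12500² + 850000²) ≈ 8.5009e+05, ∠N ≈ 89.16°
|D| = √(2867700² + 843200²) ≈ 2.9891e+06, ∠D ≈ 163.61°
∠L = 89.16° − 163.61° = -74.45°

-74.5°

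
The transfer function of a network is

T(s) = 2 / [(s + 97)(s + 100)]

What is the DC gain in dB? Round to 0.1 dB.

T(0) = 2 / (97·100) ≈ 0.00020619
20 log₁₀(0.00020619) ≈ -73.71 dB

-73.7 dB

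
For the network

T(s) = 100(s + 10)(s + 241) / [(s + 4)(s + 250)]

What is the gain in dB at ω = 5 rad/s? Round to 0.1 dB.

At s = jω = j5:
zero (s+10): 10 + j5 → |·| = √(10²+5²) = √125 ≈ 11.18, ∠ = arctan(5/10) ≈ 26.57°
zero (s+241): 241 + j5 → |·| = √(241²+5²) = √58106 ≈ 241.05, ∠ = arctan(5/241) ≈ 1.19°
pole (s+4): 4 + j5 → |·| = √(4²+5²) = √41 ≈ 6.4031, ∠ = arctan(5/4) ≈ 51.34°
pole (s+250): 250 + j5 → |·| = √(250²+5²) = √62525 ≈ 250.05, ∠ = arctan(5/250) ≈ 1.15°
|T| = 100 · 2694.9 / 1601.1 ≈ 168.32
Gain = 20 log₁₀(168.32) ≈ 44.52 dB

44.5 dB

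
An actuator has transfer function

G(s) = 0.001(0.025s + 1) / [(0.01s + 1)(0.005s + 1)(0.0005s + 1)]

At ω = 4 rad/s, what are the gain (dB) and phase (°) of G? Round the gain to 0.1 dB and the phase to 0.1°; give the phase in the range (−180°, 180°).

-60.0 dB, 2.2°

At ω = 4 rad/s:
zero (1 + j4·0.025) = 1 + j0.1 → |·| ≈ 1.005, ∠ ≈ 5.71°
pole (1 + j4·0.01) = 1 + j0.04 → |·| ≈ 1.0008, ∠ ≈ 2.29°
pole (1 + j4·0.005) = 1 + j0.02 → |·| ≈ 1.0002, ∠ ≈ 1.15°
pole (1 + j4·0.0005) = 1 + j0.002 → |·| ≈ 1, ∠ ≈ 0.11°
|G| = 0.001 · 1.005 / (1.0008 · 1.0002 · 1) ≈ 0.001004
Gain = 20 log₁₀(0.001004) ≈ -59.97 dB
∠G = (5.71°) − (2.29° + 1.15° + 0.11°) = 2.16°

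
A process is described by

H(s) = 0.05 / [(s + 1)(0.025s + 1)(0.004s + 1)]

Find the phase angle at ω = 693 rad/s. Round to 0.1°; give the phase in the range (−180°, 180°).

At ω = 693 rad/s:
pole (1 + j693·1) = 1 + j693 → |·| ≈ 693, ∠ ≈ 89.92°
pole (1 + j693·0.025) = 1 + j17.325 → |·| ≈ 17.354, ∠ ≈ 86.70°
pole (1 + j693·0.004) = 1 + j2.772 → |·| ≈ 2.9469, ∠ ≈ 70.16°
∠H = (0°) − (89.92° + 86.70° + 70.16°) = -246.78° ≡ 113.22° (principal value)

113.2°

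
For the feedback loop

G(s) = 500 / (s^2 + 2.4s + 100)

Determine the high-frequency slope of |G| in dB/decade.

-40 dB/decade

Each pole contributes −20 dB/decade at high frequency; each zero contributes +20 dB/decade.
Net: 0 zero(s) − 2 pole(s) → -40 dB/decade.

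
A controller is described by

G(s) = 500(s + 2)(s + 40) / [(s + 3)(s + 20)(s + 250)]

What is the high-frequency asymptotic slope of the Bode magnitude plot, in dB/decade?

-20 dB/decade

Each pole contributes −20 dB/decade at high frequency; each zero contributes +20 dB/decade.
Net: 2 zero(s) − 3 pole(s) → -20 dB/decade.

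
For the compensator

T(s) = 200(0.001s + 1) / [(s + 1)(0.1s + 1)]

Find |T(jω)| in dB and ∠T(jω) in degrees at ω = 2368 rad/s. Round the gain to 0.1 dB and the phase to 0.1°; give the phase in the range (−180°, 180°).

-60.8 dB, -112.6°

At ω = 2368 rad/s:
zero (1 + j2368·0.001) = 1 + j2.368 → |·| ≈ 2.5705, ∠ ≈ 67.11°
pole (1 + j2368·1) = 1 + j2368 → |·| ≈ 2368, ∠ ≈ 89.98°
pole (1 + j2368·0.1) = 1 + j236.8 → |·| ≈ 236.8, ∠ ≈ 89.76°
|T| = 200 · 2.5705 / (2368 · 236.8) ≈ 0.00091682
Gain = 20 log₁₀(0.00091682) ≈ -60.75 dB
∠T = (67.11°) − (89.98° + 89.76°) = -112.63°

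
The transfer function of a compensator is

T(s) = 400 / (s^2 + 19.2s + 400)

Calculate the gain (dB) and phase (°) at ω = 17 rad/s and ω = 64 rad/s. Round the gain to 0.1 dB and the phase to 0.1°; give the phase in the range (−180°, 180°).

At s = jω = j17:
quadratic: (j17)² + 19.2·j17 + 400 = 111 + j326.4 → |·| ≈ 344.76, ∠ ≈ 71.22°
|T| = 400 / 344.76 ≈ 1.1602
Gain = 20 log₁₀(1.1602) ≈ 1.29 dB
∠T = 0.00° − 71.22° = -71.22°

At s = jω = j64:
quadratic: (j64)² + 19.2·j64 + 400 = -3696 + j1228.8 → |·| ≈ 3894.9, ∠ ≈ 161.61°
|T| = 400 / 3894.9 ≈ 0.1027
Gain = 20 log₁₀(0.1027) ≈ -19.77 dB
∠T = 0.00° − 161.61° = -161.61°

ω = 17: 1.3 dB, -71.2°; ω = 64: -19.8 dB, -161.6°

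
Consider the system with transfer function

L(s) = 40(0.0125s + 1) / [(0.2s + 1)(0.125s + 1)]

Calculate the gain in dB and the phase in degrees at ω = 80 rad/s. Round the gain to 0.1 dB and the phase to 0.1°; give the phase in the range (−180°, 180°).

At ω = 80 rad/s:
zero (1 + j80·0.0125) = 1 + j1 → |·| ≈ 1.4142, ∠ ≈ 45.00°
pole (1 + j80·0.2) = 1 + j16 → |·| ≈ 16.031, ∠ ≈ 86.42°
pole (1 + j80·0.125) = 1 + j10 → |·| ≈ 10.05, ∠ ≈ 84.29°
|L| = 40 · 1.4142 / (16.031 · 10.05) ≈ 0.35111
Gain = 20 log₁₀(0.35111) ≈ -9.09 dB
∠L = (45.00°) − (86.42° + 84.29°) = -125.71°

-9.1 dB, -125.7°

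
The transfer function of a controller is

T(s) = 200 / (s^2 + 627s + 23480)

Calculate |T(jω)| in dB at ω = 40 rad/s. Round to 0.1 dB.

-44.4 dB

Substitute s = j40:
Numerator: 200 = 200 + j0
Denominator: (j40)^2 + 627(j40) + 23480 = 21880 + j25080
|N| = √(200² + 0²) ≈ 200, ∠N ≈ 0.00°
|D| = √(21880² + 25080²) ≈ 33283, ∠D ≈ 48.90°
|T| = 200 / 33283 ≈ 0.0060091
Gain = 20 log₁₀(0.0060091) ≈ -44.42 dB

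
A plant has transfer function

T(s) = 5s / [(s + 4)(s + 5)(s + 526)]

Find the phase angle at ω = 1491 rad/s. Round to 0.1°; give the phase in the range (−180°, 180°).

At s = jω = j1491:
zero at origin: s = j1491 → |·| = 1491, ∠ = 90.00°
pole (s+4): 4 + j1491 → |·| = √(4²+1491²) = √2223097 ≈ 1491, ∠ = arctan(1491/4) ≈ 89.85°
pole (s+5): 5 + j1491 → |·| = √(5²+1491²) = √2223106 ≈ 1491, ∠ = arctan(1491/5) ≈ 89.81°
pole (s+526): 526 + j1491 → |·| = √(526²+1491²) = √2499757 ≈ 1581.1, ∠ = arctan(1491/526) ≈ 70.57°
∠T = 90.00° − 250.23° = -160.23°

-160.2°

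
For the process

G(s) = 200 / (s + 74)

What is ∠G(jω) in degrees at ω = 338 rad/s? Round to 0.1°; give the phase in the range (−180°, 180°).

Substitute s = j338:
Numerator: 200 = 200 + j0
Denominator: (j338) + 74 = 74 + j338
|N| = √(200² + 0²) ≈ 200, ∠N ≈ 0.00°
|D| = √(74² + 338²) ≈ 346.01, ∠D ≈ 77.65°
∠G = 0.00° − 77.65° = -77.65°

-77.7°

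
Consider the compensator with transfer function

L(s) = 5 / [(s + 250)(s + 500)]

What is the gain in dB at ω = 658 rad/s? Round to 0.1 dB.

-101.3 dB

At s = jω = j658:
pole (s+250): 250 + j658 → |·| = √(250²+658²) = √495464 ≈ 703.89, ∠ = arctan(658/250) ≈ 69.20°
pole (s+500): 500 + j658 → |·| = √(500²+658²) = √682964 ≈ 826.42, ∠ = arctan(658/500) ≈ 52.77°
|L| = 5 / 5.8171e+05 ≈ 8.5953e-06
Gain = 20 log₁₀(8.5953e-06) ≈ -101.31 dB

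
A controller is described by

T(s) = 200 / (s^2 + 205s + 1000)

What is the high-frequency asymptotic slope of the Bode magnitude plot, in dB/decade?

Each pole contributes −20 dB/decade at high frequency; each zero contributes +20 dB/decade.
Net: 0 zero(s) − 2 pole(s) → -40 dB/decade.

-40 dB/decade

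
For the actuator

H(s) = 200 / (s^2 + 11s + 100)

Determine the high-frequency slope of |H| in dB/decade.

Each pole contributes −20 dB/decade at high frequency; each zero contributes +20 dB/decade.
Net: 0 zero(s) − 2 pole(s) → -40 dB/decade.

-40 dB/decade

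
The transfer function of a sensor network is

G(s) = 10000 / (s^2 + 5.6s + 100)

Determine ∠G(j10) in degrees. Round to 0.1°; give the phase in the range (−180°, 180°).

-90.0°

At s = jω = j10:
quadratic: (j10)² + 5.6·j10 + 100 = 0 + j56 → |·| ≈ 56, ∠ ≈ 90.00°
∠G = 0.00° − 90.00° = -90.00°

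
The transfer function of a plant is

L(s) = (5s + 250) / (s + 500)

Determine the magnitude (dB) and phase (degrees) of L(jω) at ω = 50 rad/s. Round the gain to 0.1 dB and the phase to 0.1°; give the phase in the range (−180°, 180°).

-3.1 dB, 39.3°

Substitute s = j50:
Numerator: 5(j50) + 250 = 250 + j250
Denominator: (j50) + 500 = 500 + j50
|N| = √(250² + 250²) ≈ 353.55, ∠N ≈ 45.00°
|D| = √(500² + 50²) ≈ 502.49, ∠D ≈ 5.71°
|L| = 353.55 / 502.49 ≈ 0.7036
Gain = 20 log₁₀(0.7036) ≈ -3.05 dB
∠L = 45.00° − 5.71° = 39.29°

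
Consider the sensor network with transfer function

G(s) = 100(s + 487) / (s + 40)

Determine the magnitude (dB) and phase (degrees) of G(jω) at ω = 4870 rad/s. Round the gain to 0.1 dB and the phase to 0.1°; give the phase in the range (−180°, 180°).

At s = jω = j4870:
zero (s+487): 487 + j4870 → |·| = √(487²+4870²) = √23954069 ≈ 4894.3, ∠ = arctan(4870/487) ≈ 84.29°
pole (s+40): 40 + j4870 → |·| = √(40²+4870²) = √23718500 ≈ 4870.2, ∠ = arctan(4870/40) ≈ 89.53°
|G| = 100 · 4894.3 / 4870.2 ≈ 100.49
Gain = 20 log₁₀(100.49) ≈ 40.04 dB
∠G = 84.29° − 89.53° = -5.24°

40.0 dB, -5.2°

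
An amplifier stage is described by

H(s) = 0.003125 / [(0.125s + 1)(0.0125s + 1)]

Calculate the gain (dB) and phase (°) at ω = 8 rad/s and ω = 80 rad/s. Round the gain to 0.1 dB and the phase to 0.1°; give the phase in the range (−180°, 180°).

ω = 8: -53.2 dB, -50.7°; ω = 80: -73.2 dB, -129.3°

At ω = 8 rad/s:
pole (1 + j8·0.125) = 1 + j1 → |·| ≈ 1.4142, ∠ ≈ 45.00°
pole (1 + j8·0.0125) = 1 + j0.1 → |·| ≈ 1.005, ∠ ≈ 5.71°
|H| = 0.003125 · 1 / (1.4142 · 1.005) ≈ 0.0021987
Gain = 20 log₁₀(0.0021987) ≈ -53.16 dB
∠H = (0°) − (45.00° + 5.71°) = -50.71°

At ω = 80 rad/s:
pole (1 + j80·0.125) = 1 + j10 → |·| ≈ 10.05, ∠ ≈ 84.29°
pole (1 + j80·0.0125) = 1 + j1 → |·| ≈ 1.4142, ∠ ≈ 45.00°
|H| = 0.003125 · 1 / (10.05 · 1.4142) ≈ 0.00021987
Gain = 20 log₁₀(0.00021987) ≈ -73.16 dB
∠H = (0°) − (84.29° + 45.00°) = -129.29°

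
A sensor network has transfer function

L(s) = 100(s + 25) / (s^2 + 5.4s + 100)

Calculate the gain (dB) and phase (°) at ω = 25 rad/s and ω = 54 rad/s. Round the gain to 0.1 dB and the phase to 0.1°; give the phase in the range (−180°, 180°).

At s = jω = j25:
zero (s+25): 25 + j25 → |·| = √(25²+25²) = √1250 ≈ 35.355, ∠ = arctan(25/25) ≈ 45.00°
quadratic: (j25)² + 5.4·j25 + 100 = -525 + j135 → |·| ≈ 542.08, ∠ ≈ 165.58°
|L| = 100 · 35.355 / 542.08 ≈ 6.5221
Gain = 20 log₁₀(6.5221) ≈ 16.29 dB
∠L = 45.00° − 165.58° = -120.58°

At s = jω = j54:
zero (s+25): 25 + j54 → |·| = √(25²+54²) = √3541 ≈ 59.506, ∠ = arctan(54/25) ≈ 65.16°
quadratic: (j54)² + 5.4·j54 + 100 = -2816 + j291.6 → |·| ≈ 2831.1, ∠ ≈ 174.09°
|L| = 100 · 59.506 / 2831.1 ≈ 2.1019
Gain = 20 log₁₀(2.1019) ≈ 6.45 dB
∠L = 65.16° − 174.09° = -108.93°

ω = 25: 16.3 dB, -120.6°; ω = 54: 6.5 dB, -108.9°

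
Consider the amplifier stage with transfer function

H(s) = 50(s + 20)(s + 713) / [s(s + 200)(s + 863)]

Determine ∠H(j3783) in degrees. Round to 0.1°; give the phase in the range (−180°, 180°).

-85.1°

At s = jω = j3783:
zero (s+20): 20 + j3783 → |·| = √(20²+3783²) = √14311489 ≈ 3783.1, ∠ = arctan(3783/20) ≈ 89.70°
zero (s+713): 713 + j3783 → |·| = √(713²+3783²) = √14819458 ≈ 3849.6, ∠ = arctan(3783/713) ≈ 79.33°
pole (s+200): 200 + j3783 → |·| = √(200²+3783²) = √14351089 ≈ 3788.3, ∠ = arctan(3783/200) ≈ 86.97°
pole (s+863): 863 + j3783 → |·| = √(863²+3783²) = √15055858 ≈ 3880.2, ∠ = arctan(3783/863) ≈ 77.15°
pole at origin: |s| = 3783, ∠ = 90.00° (in denominator)
∠H = 169.03° − 254.12° = -85.09°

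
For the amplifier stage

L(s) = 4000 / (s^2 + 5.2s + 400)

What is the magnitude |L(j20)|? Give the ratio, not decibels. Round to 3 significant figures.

At s = jω = j20:
quadratic: (j20)² + 5.2·j20 + 400 = 0 + j104 → |·| ≈ 104, ∠ ≈ 90.00°
|L| = 4000 / 104 ≈ 38.462

38.5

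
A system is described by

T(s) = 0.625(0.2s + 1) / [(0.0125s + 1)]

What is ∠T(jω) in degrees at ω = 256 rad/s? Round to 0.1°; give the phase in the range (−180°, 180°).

16.2°

At ω = 256 rad/s:
zero (1 + j256·0.2) = 1 + j51.2 → |·| ≈ 51.21, ∠ ≈ 88.88°
pole (1 + j256·0.0125) = 1 + j3.2 → |·| ≈ 3.3526, ∠ ≈ 72.65°
∠T = (88.88°) − (72.65°) = 16.23°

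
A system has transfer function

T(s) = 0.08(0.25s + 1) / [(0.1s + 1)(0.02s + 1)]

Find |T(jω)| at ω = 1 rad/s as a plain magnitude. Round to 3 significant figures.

At ω = 1 rad/s:
zero (1 + j1·0.25) = 1 + j0.25 → |·| ≈ 1.0308, ∠ ≈ 14.04°
pole (1 + j1·0.1) = 1 + j0.1 → |·| ≈ 1.005, ∠ ≈ 5.71°
pole (1 + j1·0.02) = 1 + j0.02 → |·| ≈ 1.0002, ∠ ≈ 1.15°
|T| = 0.08 · 1.0308 / (1.005 · 1.0002) ≈ 0.082037

0.0820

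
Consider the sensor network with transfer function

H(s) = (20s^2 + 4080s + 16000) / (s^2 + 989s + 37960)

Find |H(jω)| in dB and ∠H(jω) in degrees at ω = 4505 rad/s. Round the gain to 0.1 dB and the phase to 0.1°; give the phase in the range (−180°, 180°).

Substitute s = j4505:
Numerator: 20(j4505)^2 + 4080(j4505) + 16000 = -405884500 + j18380400
Denominator: (j4505)^2 + 989(j4505) + 37960 = -20257065 + j4455445
|N| = √(405884500² + 18380400²) ≈ 4.063e+08, ∠N ≈ 177.41°
|D| = √(20257065² + 4455445²) ≈ 2.0741e+07, ∠D ≈ 167.60°
|H| = 4.063e+08 / 2.0741e+07 ≈ 19.589
Gain = 20 log₁₀(19.589) ≈ 25.84 dB
∠H = 177.41° − 167.60° = 9.81°

25.8 dB, 9.8°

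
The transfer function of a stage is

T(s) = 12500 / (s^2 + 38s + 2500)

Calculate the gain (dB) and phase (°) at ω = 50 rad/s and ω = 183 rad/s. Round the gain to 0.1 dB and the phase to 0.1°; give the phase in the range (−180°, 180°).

At s = jω = j50:
quadratic: (j50)² + 38·j50 + 2500 = 0 + j1900 → |·| ≈ 1900, ∠ ≈ 90.00°
|T| = 12500 / 1900 ≈ 6.5789
Gain = 20 log₁₀(6.5789) ≈ 16.36 dB
∠T = 0.00° − 90.00° = -90.00°

At s = jω = j183:
quadratic: (j183)² + 38·j183 + 2500 = -30989 + j6954 → |·| ≈ 31760, ∠ ≈ 167.35°
|T| = 12500 / 31760 ≈ 0.39358
Gain = 20 log₁₀(0.39358) ≈ -8.10 dB
∠T = 0.00° − 167.35° = -167.35°

ω = 50: 16.4 dB, -90.0°; ω = 183: -8.1 dB, -167.4°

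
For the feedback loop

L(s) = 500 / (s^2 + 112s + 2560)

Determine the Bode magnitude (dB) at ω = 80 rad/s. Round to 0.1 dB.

Substitute s = j80:
Numerator: 500 = 500 + j0
Denominator: (j80)^2 + 112(j80) + 2560 = -3840 + j8960
|N| = √(500² + 0²) ≈ 500, ∠N ≈ 0.00°
|D| = √(3840² + 8960²) ≈ 9748.2, ∠D ≈ 113.20°
|L| = 500 / 9748.2 ≈ 0.051292
Gain = 20 log₁₀(0.051292) ≈ -25.80 dB

-25.8 dB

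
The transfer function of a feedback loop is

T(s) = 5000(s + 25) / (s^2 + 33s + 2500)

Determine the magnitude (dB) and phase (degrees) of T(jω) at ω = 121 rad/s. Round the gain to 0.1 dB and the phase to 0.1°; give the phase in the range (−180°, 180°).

33.7 dB, -83.5°

At s = jω = j121:
zero (s+25): 25 + j121 → |·| = √(25²+121²) = √15266 ≈ 123.56, ∠ = arctan(121/25) ≈ 78.33°
quadratic: (j121)² + 33·j121 + 2500 = -12141 + j3993 → |·| ≈ 12781, ∠ ≈ 161.79°
|T| = 5000 · 123.56 / 12781 ≈ 48.337
Gain = 20 log₁₀(48.337) ≈ 33.69 dB
∠T = 78.33° − 161.79° = -83.46°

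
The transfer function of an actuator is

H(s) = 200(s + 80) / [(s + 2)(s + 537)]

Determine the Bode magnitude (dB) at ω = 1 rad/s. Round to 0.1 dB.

At s = jω = j1:
zero (s+80): 80 + j1 → |·| = √(80²+1²) = √6401 ≈ 80.006, ∠ = arctan(1/80) ≈ 0.72°
pole (s+2): 2 + j1 → |·| = √(2²+1²) = √5 ≈ 2.2361, ∠ = arctan(1/2) ≈ 26.57°
pole (s+537): 537 + j1 → |·| = √(537²+1²) = √288370 ≈ 537, ∠ = arctan(1/537) ≈ 0.11°
|H| = 200 · 80.006 / 1200.8 ≈ 13.325
Gain = 20 log₁₀(13.325) ≈ 22.49 dB

22.5 dB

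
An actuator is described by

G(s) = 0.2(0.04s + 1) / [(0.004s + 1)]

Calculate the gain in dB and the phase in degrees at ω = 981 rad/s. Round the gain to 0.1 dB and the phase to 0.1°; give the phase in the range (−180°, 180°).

5.8 dB, 12.8°

At ω = 981 rad/s:
zero (1 + j981·0.04) = 1 + j39.24 → |·| ≈ 39.253, ∠ ≈ 88.54°
pole (1 + j981·0.004) = 1 + j3.924 → |·| ≈ 4.0494, ∠ ≈ 75.70°
|G| = 0.2 · 39.253 / (4.0494) ≈ 1.9387
Gain = 20 log₁₀(1.9387) ≈ 5.75 dB
∠G = (88.54°) − (75.70°) = 12.84°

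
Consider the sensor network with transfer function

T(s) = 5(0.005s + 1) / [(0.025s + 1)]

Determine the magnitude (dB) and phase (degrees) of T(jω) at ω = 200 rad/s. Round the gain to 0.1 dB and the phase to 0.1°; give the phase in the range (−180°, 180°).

2.8 dB, -33.7°

At ω = 200 rad/s:
zero (1 + j200·0.005) = 1 + j1 → |·| ≈ 1.4142, ∠ ≈ 45.00°
pole (1 + j200·0.025) = 1 + j5 → |·| ≈ 5.099, ∠ ≈ 78.69°
|T| = 5 · 1.4142 / (5.099) ≈ 1.3867
Gain = 20 log₁₀(1.3867) ≈ 2.84 dB
∠T = (45.00°) − (78.69°) = -33.69°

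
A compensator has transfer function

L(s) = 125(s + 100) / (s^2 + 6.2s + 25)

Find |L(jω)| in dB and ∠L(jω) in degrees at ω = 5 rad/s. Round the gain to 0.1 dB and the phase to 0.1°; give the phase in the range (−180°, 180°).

52.1 dB, -87.1°

At s = jω = j5:
zero (s+100): 100 + j5 → |·| = √(100²+5²) = √10025 ≈ 100.12, ∠ = arctan(5/100) ≈ 2.86°
quadratic: (j5)² + 6.2·j5 + 25 = 0 + j31 → |·| ≈ 31, ∠ ≈ 90.00°
|L| = 125 · 100.12 / 31 ≈ 403.71
Gain = 20 log₁₀(403.71) ≈ 52.12 dB
∠L = 2.86° − 90.00° = -87.14°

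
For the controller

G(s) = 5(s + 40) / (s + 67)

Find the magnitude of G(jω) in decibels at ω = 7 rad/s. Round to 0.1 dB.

At s = jω = j7:
zero (s+40): 40 + j7 → |·| = √(40²+7²) = √1649 ≈ 40.608, ∠ = arctan(7/40) ≈ 9.93°
pole (s+67): 67 + j7 → |·| = √(67²+7²) = √4538 ≈ 67.365, ∠ = arctan(7/67) ≈ 5.96°
|G| = 5 · 40.608 / 67.365 ≈ 3.014
Gain = 20 log₁₀(3.014) ≈ 9.58 dB

9.6 dB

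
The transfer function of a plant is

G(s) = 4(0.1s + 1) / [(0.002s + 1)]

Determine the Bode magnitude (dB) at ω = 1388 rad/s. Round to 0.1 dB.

At ω = 1388 rad/s:
zero (1 + j1388·0.1) = 1 + j138.8 → |·| ≈ 138.8, ∠ ≈ 89.59°
pole (1 + j1388·0.002) = 1 + j2.776 → |·| ≈ 2.9506, ∠ ≈ 70.19°
|G| = 4 · 138.8 / (2.9506) ≈ 188.17
Gain = 20 log₁₀(188.17) ≈ 45.49 dB

45.5 dB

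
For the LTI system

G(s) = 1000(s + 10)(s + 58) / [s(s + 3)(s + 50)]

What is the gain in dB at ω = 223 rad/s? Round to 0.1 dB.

13.1 dB

At s = jω = j223:
zero (s+10): 10 + j223 → |·| = √(10²+223²) = √49829 ≈ 223.22, ∠ = arctan(223/10) ≈ 87.43°
zero (s+58): 58 + j223 → |·| = √(58²+223²) = √53093 ≈ 230.42, ∠ = arctan(223/58) ≈ 75.42°
pole (s+3): 3 + j223 → |·| = √(3²+223²) = √49738 ≈ 223.02, ∠ = arctan(223/3) ≈ 89.23°
pole (s+50): 50 + j223 → |·| = √(50²+223²) = √52229 ≈ 228.54, ∠ = arctan(223/50) ≈ 77.36°
pole at origin: |s| = 223, ∠ = 90.00° (in denominator)
|G| = 1000 · 51434 / 1.1366e+07 ≈ 4.5253
Gain = 20 log₁₀(4.5253) ≈ 13.11 dB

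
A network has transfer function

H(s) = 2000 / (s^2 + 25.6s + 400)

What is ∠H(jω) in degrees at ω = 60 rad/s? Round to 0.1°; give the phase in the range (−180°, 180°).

At s = jω = j60:
quadratic: (j60)² + 25.6·j60 + 400 = -3200 + j1536 → |·| ≈ 3549.5, ∠ ≈ 154.36°
∠H = 0.00° − 154.36° = -154.36°

-154.4°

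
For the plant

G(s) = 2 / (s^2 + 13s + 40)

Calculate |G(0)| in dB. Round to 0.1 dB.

-26.0 dB

G(0) = 2 / 40 = 0.05
20 log₁₀(0.05) ≈ -26.02 dB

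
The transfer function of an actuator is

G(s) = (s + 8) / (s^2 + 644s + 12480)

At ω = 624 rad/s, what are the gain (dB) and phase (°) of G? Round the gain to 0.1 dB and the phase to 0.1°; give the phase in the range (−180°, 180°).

-58.9 dB, -43.9°

Substitute s = j624:
Numerator: (j624) + 8 = 8 + j624
Denominator: (j624)^2 + 644(j624) + 12480 = -376896 + j401856
|N| = √(8² + 624²) ≈ 624.05, ∠N ≈ 89.27°
|D| = √(376896² + 401856²) ≈ 5.5094e+05, ∠D ≈ 133.16°
|G| = 624.05 / 5.5094e+05 ≈ 0.0011327
Gain = 20 log₁₀(0.0011327) ≈ -58.92 dB
∠G = 89.27° − 133.16° = -43.89°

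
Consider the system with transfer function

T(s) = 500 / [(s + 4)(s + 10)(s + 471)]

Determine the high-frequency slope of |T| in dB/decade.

-60 dB/decade

Each pole contributes −20 dB/decade at high frequency; each zero contributes +20 dB/decade.
Net: 0 zero(s) − 3 pole(s) → -60 dB/decade.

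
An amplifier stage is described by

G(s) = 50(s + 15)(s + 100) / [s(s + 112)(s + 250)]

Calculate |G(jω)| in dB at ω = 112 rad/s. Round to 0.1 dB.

-15.2 dB

At s = jω = j112:
zero (s+15): 15 + j112 → |·| = √(15²+112²) = √12769 ≈ 113, ∠ = arctan(112/15) ≈ 82.37°
zero (s+100): 100 + j112 → |·| = √(100²+112²) = √22544 ≈ 150.15, ∠ = arctan(112/100) ≈ 48.24°
pole (s+112): 112 + j112 → |·| = √(112²+112²) = √25088 ≈ 158.39, ∠ = arctan(112/112) ≈ 45.00°
pole (s+250): 250 + j112 → |·| = √(250²+112²) = √75044 ≈ 273.94, ∠ = arctan(112/250) ≈ 24.13°
pole at origin: |s| = 112, ∠ = 90.00° (in denominator)
|G| = 50 · 16967 / 4.8596e+06 ≈ 0.17457
Gain = 20 log₁₀(0.17457) ≈ -15.16 dB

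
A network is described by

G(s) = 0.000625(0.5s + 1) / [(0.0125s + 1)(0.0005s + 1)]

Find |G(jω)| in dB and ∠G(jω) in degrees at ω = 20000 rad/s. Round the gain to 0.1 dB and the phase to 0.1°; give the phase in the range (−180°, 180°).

-52.1 dB, -84.1°

At ω = 20000 rad/s:
zero (1 + j20000·0.5) = 1 + j10000 → |·| ≈ 10000, ∠ ≈ 89.99°
pole (1 + j20000·0.0125) = 1 + j250 → |·| ≈ 250, ∠ ≈ 89.77°
pole (1 + j20000·0.0005) = 1 + j10 → |·| ≈ 10.05, ∠ ≈ 84.29°
|G| = 0.000625 · 10000 / (250 · 10.05) ≈ 0.0024876
Gain = 20 log₁₀(0.0024876) ≈ -52.08 dB
∠G = (89.99°) − (89.77° + 84.29°) = -84.07°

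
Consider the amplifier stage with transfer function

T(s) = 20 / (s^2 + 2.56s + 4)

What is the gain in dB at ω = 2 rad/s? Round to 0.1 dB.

At s = jω = j2:
quadratic: (j2)² + 2.56·j2 + 4 = 0 + j5.12 → |·| ≈ 5.12, ∠ ≈ 90.00°
|T| = 20 / 5.12 ≈ 3.9062
Gain = 20 log₁₀(3.9062) ≈ 11.84 dB

11.8 dB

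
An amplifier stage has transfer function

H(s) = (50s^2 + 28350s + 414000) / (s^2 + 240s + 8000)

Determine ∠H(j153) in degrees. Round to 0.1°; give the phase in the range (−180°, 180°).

Substitute s = j153:
Numerator: 50(j153)^2 + 28350(j153) + 414000 = -756450 + j4337550
Denominator: (j153)^2 + 240(j153) + 8000 = -15409 + j36720
|N| = √(756450² + 4337550²) ≈ 4.403e+06, ∠N ≈ 99.89°
|D| = √(15409² + 36720²) ≈ 39822, ∠D ≈ 112.76°
∠H = 99.89° − 112.76° = -12.87°

-12.9°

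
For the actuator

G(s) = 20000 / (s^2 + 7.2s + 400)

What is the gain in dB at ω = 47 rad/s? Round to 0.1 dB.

At s = jω = j47:
quadratic: (j47)² + 7.2·j47 + 400 = -1809 + j338.4 → |·| ≈ 1840.4, ∠ ≈ 169.40°
|G| = 20000 / 1840.4 ≈ 10.867
Gain = 20 log₁₀(10.867) ≈ 20.72 dB

20.7 dB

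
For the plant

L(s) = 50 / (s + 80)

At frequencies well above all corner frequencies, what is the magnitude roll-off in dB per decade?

-20 dB/decade

Each pole contributes −20 dB/decade at high frequency; each zero contributes +20 dB/decade.
Net: 0 zero(s) − 1 pole(s) → -20 dB/decade.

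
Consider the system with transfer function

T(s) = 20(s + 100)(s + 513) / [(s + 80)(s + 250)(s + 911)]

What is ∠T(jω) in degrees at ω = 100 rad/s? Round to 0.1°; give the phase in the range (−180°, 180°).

At s = jω = j100:
zero (s+100): 100 + j100 → |·| = √(100²+100²) = √20000 ≈ 141.42, ∠ = arctan(100/100) ≈ 45.00°
zero (s+513): 513 + j100 → |·| = √(513²+100²) = √273169 ≈ 522.66, ∠ = arctan(100/513) ≈ 11.03°
pole (s+80): 80 + j100 → |·| = √(80²+100²) = √16400 ≈ 128.06, ∠ = arctan(100/80) ≈ 51.34°
pole (s+250): 250 + j100 → |·| = √(250²+100²) = √72500 ≈ 269.26, ∠ = arctan(100/250) ≈ 21.80°
pole (s+911): 911 + j100 → |·| = √(911²+100²) = √839921 ≈ 916.47, ∠ = arctan(100/911) ≈ 6.26°
∠T = 56.03° − 79.40° = -23.37°

-23.4°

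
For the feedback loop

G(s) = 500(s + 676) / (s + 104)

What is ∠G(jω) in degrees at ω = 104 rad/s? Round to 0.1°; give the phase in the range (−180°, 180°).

At s = jω = j104:
zero (s+676): 676 + j104 → |·| = √(676²+104²) = √467792 ≈ 683.95, ∠ = arctan(104/676) ≈ 8.75°
pole (s+104): 104 + j104 → |·| = √(104²+104²) = √21632 ≈ 147.08, ∠ = arctan(104/104) ≈ 45.00°
∠G = 8.75° − 45.00° = -36.25°

-36.3°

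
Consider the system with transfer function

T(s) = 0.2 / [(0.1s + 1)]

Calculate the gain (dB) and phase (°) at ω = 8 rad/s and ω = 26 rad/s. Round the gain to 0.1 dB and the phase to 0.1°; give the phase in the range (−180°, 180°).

At ω = 8 rad/s:
pole (1 + j8·0.1) = 1 + j0.8 → |·| ≈ 1.2806, ∠ ≈ 38.66°
|T| = 0.2 · 1 / (1.2806) ≈ 0.15618
Gain = 20 log₁₀(0.15618) ≈ -16.13 dB
∠T = (0°) − (38.66°) = -38.66°

At ω = 26 rad/s:
pole (1 + j26·0.1) = 1 + j2.6 → |·| ≈ 2.7857, ∠ ≈ 68.96°
|T| = 0.2 · 1 / (2.7857) ≈ 0.071795
Gain = 20 log₁₀(0.071795) ≈ -22.88 dB
∠T = (0°) − (68.96°) = -68.96°

ω = 8: -16.1 dB, -38.7°; ω = 26: -22.9 dB, -69.0°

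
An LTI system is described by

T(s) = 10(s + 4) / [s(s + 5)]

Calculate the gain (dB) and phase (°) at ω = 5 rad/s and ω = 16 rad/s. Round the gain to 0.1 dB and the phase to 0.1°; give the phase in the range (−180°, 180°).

At s = jω = j5:
zero (s+4): 4 + j5 → |·| = √(4²+5²) = √41 ≈ 6.4031, ∠ = arctan(5/4) ≈ 51.34°
pole (s+5): 5 + j5 → |·| = √(5²+5²) = √50 ≈ 7.0711, ∠ = arctan(5/5) ≈ 45.00°
pole at origin: |s| = 5, ∠ = 90.00° (in denominator)
|T| = 10 · 6.4031 / 35.355 ≈ 1.8111
Gain = 20 log₁₀(1.8111) ≈ 5.16 dB
∠T = 51.34° − 135.00° = -83.66°

At s = jω = j16:
zero (s+4): 4 + j16 → |·| = √(4²+16²) = √272 ≈ 16.492, ∠ = arctan(16/4) ≈ 75.96°
pole (s+5): 5 + j16 → |·| = √(5²+16²) = √281 ≈ 16.763, ∠ = arctan(16/5) ≈ 72.65°
pole at origin: |s| = 16, ∠ = 90.00° (in denominator)
|T| = 10 · 16.492 / 268.21 ≈ 0.61489
Gain = 20 log₁₀(0.61489) ≈ -4.22 dB
∠T = 75.96° − 162.65° = -86.69°

ω = 5: 5.2 dB, -83.7°; ω = 16: -4.2 dB, -86.7°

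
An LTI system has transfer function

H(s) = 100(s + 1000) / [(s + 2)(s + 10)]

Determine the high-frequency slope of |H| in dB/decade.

Each pole contributes −20 dB/decade at high frequency; each zero contributes +20 dB/decade.
Net: 1 zero(s) − 2 pole(s) → -20 dB/decade.

-20 dB/decade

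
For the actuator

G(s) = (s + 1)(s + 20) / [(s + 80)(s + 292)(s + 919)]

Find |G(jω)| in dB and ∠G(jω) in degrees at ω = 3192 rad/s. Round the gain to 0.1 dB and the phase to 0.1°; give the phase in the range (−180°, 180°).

At s = jω = j3192:
zero (s+1): 1 + j3192 → |·| = √(1²+3192²) = √10188865 ≈ 3192, ∠ = arctan(3192/1) ≈ 89.98°
zero (s+20): 20 + j3192 → |·| = √(20²+3192²) = √10189264 ≈ 3192.1, ∠ = arctan(3192/20) ≈ 89.64°
pole (s+80): 80 + j3192 → |·| = √(80²+3192²) = √10195264 ≈ 3193, ∠ = arctan(3192/80) ≈ 88.56°
pole (s+292): 292 + j3192 → |·| = √(292²+3192²) = √10274128 ≈ 3205.3, ∠ = arctan(3192/292) ≈ 84.77°
pole (s+919): 919 + j3192 → |·| = √(919²+3192²) = √11033425 ≈ 3321.7, ∠ = arctan(3192/919) ≈ 73.94°
|G| = 1 · 1.0189e+07 / 3.3996e+10 ≈ 0.00029971
Gain = 20 log₁₀(0.00029971) ≈ -70.47 dB
∠G = 179.62° − 247.27° = -67.65°

-70.5 dB, -67.7°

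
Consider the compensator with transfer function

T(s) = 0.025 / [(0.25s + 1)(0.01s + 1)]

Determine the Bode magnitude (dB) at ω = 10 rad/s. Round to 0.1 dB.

At ω = 10 rad/s:
pole (1 + j10·0.25) = 1 + j2.5 → |·| ≈ 2.6926, ∠ ≈ 68.20°
pole (1 + j10·0.01) = 1 + j0.1 → |·| ≈ 1.005, ∠ ≈ 5.71°
|T| = 0.025 · 1 / (2.6926 · 1.005) ≈ 0.0092385
Gain = 20 log₁₀(0.0092385) ≈ -40.69 dB

-40.7 dB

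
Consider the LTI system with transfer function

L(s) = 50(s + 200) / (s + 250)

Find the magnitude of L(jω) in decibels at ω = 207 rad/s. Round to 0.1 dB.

32.9 dB

At s = jω = j207:
zero (s+200): 200 + j207 → |·| = √(200²+207²) = √82849 ≈ 287.84, ∠ = arctan(207/200) ≈ 45.99°
pole (s+250): 250 + j207 → |·| = √(250²+207²) = √105349 ≈ 324.58, ∠ = arctan(207/250) ≈ 39.62°
|L| = 50 · 287.84 / 324.58 ≈ 44.34
Gain = 20 log₁₀(44.34) ≈ 32.94 dB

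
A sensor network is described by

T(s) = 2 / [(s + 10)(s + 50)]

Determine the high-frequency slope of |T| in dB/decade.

-40 dB/decade

Each pole contributes −20 dB/decade at high frequency; each zero contributes +20 dB/decade.
Net: 0 zero(s) − 2 pole(s) → -40 dB/decade.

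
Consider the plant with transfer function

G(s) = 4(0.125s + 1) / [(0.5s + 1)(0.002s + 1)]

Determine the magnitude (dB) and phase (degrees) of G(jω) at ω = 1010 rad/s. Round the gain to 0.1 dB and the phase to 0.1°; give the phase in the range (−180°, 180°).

At ω = 1010 rad/s:
zero (1 + j1010·0.125) = 1 + j126.25 → |·| ≈ 126.25, ∠ ≈ 89.55°
pole (1 + j1010·0.5) = 1 + j505 → |·| ≈ 505, ∠ ≈ 89.89°
pole (1 + j1010·0.002) = 1 + j2.02 → |·| ≈ 2.254, ∠ ≈ 63.66°
|G| = 4 · 126.25 / (505 · 2.254) ≈ 0.44366
Gain = 20 log₁₀(0.44366) ≈ -7.06 dB
∠G = (89.55°) − (89.89° + 63.66°) = -64.00°

-7.1 dB, -64.0°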